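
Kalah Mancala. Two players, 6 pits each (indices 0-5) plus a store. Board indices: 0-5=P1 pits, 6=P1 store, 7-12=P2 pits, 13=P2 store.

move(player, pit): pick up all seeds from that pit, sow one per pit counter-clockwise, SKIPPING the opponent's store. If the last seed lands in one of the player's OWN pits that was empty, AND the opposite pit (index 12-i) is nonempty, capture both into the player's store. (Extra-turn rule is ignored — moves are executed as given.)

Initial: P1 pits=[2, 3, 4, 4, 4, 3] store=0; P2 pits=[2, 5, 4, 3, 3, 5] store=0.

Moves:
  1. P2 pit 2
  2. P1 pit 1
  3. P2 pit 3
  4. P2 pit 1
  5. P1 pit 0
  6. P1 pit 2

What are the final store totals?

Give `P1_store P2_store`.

Answer: 1 3

Derivation:
Move 1: P2 pit2 -> P1=[2,3,4,4,4,3](0) P2=[2,5,0,4,4,6](1)
Move 2: P1 pit1 -> P1=[2,0,5,5,5,3](0) P2=[2,5,0,4,4,6](1)
Move 3: P2 pit3 -> P1=[3,0,5,5,5,3](0) P2=[2,5,0,0,5,7](2)
Move 4: P2 pit1 -> P1=[3,0,5,5,5,3](0) P2=[2,0,1,1,6,8](3)
Move 5: P1 pit0 -> P1=[0,1,6,6,5,3](0) P2=[2,0,1,1,6,8](3)
Move 6: P1 pit2 -> P1=[0,1,0,7,6,4](1) P2=[3,1,1,1,6,8](3)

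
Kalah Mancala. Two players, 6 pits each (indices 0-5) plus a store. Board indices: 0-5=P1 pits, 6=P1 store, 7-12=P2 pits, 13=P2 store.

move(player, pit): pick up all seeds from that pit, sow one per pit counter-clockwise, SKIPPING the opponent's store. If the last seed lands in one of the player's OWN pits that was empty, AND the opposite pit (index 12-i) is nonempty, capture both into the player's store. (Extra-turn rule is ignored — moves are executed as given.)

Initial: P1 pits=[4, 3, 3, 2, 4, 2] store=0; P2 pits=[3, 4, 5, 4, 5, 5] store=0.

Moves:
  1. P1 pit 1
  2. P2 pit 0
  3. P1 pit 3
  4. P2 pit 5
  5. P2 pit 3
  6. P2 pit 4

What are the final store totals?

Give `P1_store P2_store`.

Move 1: P1 pit1 -> P1=[4,0,4,3,5,2](0) P2=[3,4,5,4,5,5](0)
Move 2: P2 pit0 -> P1=[4,0,4,3,5,2](0) P2=[0,5,6,5,5,5](0)
Move 3: P1 pit3 -> P1=[4,0,4,0,6,3](1) P2=[0,5,6,5,5,5](0)
Move 4: P2 pit5 -> P1=[5,1,5,1,6,3](1) P2=[0,5,6,5,5,0](1)
Move 5: P2 pit3 -> P1=[6,2,5,1,6,3](1) P2=[0,5,6,0,6,1](2)
Move 6: P2 pit4 -> P1=[7,3,6,2,6,3](1) P2=[0,5,6,0,0,2](3)

Answer: 1 3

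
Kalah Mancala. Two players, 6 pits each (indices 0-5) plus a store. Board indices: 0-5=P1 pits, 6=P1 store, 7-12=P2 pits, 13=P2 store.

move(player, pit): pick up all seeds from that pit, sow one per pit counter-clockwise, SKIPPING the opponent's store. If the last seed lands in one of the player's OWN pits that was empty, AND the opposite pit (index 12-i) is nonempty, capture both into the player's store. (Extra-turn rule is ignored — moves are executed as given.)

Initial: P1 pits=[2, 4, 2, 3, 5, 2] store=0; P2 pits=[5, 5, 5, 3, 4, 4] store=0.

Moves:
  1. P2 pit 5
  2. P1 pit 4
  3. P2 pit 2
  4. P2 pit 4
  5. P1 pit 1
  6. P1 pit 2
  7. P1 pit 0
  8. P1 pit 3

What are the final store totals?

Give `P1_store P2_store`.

Move 1: P2 pit5 -> P1=[3,5,3,3,5,2](0) P2=[5,5,5,3,4,0](1)
Move 2: P1 pit4 -> P1=[3,5,3,3,0,3](1) P2=[6,6,6,3,4,0](1)
Move 3: P2 pit2 -> P1=[4,6,3,3,0,3](1) P2=[6,6,0,4,5,1](2)
Move 4: P2 pit4 -> P1=[5,7,4,3,0,3](1) P2=[6,6,0,4,0,2](3)
Move 5: P1 pit1 -> P1=[5,0,5,4,1,4](2) P2=[7,7,0,4,0,2](3)
Move 6: P1 pit2 -> P1=[5,0,0,5,2,5](3) P2=[8,7,0,4,0,2](3)
Move 7: P1 pit0 -> P1=[0,1,1,6,3,6](3) P2=[8,7,0,4,0,2](3)
Move 8: P1 pit3 -> P1=[0,1,1,0,4,7](4) P2=[9,8,1,4,0,2](3)

Answer: 4 3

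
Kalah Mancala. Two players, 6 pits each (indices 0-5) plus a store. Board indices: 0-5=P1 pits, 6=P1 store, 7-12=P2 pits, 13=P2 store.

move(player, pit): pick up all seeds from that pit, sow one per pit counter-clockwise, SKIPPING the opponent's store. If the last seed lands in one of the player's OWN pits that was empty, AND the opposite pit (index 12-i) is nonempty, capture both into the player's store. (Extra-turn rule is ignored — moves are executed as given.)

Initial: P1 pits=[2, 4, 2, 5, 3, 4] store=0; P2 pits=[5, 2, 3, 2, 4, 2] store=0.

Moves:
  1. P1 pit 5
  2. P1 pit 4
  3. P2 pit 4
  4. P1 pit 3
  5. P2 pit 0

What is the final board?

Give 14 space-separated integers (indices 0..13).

Move 1: P1 pit5 -> P1=[2,4,2,5,3,0](1) P2=[6,3,4,2,4,2](0)
Move 2: P1 pit4 -> P1=[2,4,2,5,0,1](2) P2=[7,3,4,2,4,2](0)
Move 3: P2 pit4 -> P1=[3,5,2,5,0,1](2) P2=[7,3,4,2,0,3](1)
Move 4: P1 pit3 -> P1=[3,5,2,0,1,2](3) P2=[8,4,4,2,0,3](1)
Move 5: P2 pit0 -> P1=[4,6,2,0,1,2](3) P2=[0,5,5,3,1,4](2)

Answer: 4 6 2 0 1 2 3 0 5 5 3 1 4 2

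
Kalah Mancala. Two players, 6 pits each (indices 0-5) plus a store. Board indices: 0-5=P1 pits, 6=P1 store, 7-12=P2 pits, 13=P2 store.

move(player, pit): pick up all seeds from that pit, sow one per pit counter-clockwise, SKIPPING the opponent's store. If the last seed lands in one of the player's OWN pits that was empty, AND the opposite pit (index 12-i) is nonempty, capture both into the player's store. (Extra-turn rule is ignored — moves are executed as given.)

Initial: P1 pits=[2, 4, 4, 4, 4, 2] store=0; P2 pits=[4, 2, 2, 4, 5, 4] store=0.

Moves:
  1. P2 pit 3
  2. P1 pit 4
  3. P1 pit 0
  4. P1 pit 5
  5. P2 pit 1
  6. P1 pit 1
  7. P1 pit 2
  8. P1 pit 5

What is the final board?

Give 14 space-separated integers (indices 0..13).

Answer: 0 0 0 7 2 0 5 8 1 3 1 7 6 1

Derivation:
Move 1: P2 pit3 -> P1=[3,4,4,4,4,2](0) P2=[4,2,2,0,6,5](1)
Move 2: P1 pit4 -> P1=[3,4,4,4,0,3](1) P2=[5,3,2,0,6,5](1)
Move 3: P1 pit0 -> P1=[0,5,5,5,0,3](1) P2=[5,3,2,0,6,5](1)
Move 4: P1 pit5 -> P1=[0,5,5,5,0,0](2) P2=[6,4,2,0,6,5](1)
Move 5: P2 pit1 -> P1=[0,5,5,5,0,0](2) P2=[6,0,3,1,7,6](1)
Move 6: P1 pit1 -> P1=[0,0,6,6,1,1](3) P2=[6,0,3,1,7,6](1)
Move 7: P1 pit2 -> P1=[0,0,0,7,2,2](4) P2=[7,1,3,1,7,6](1)
Move 8: P1 pit5 -> P1=[0,0,0,7,2,0](5) P2=[8,1,3,1,7,6](1)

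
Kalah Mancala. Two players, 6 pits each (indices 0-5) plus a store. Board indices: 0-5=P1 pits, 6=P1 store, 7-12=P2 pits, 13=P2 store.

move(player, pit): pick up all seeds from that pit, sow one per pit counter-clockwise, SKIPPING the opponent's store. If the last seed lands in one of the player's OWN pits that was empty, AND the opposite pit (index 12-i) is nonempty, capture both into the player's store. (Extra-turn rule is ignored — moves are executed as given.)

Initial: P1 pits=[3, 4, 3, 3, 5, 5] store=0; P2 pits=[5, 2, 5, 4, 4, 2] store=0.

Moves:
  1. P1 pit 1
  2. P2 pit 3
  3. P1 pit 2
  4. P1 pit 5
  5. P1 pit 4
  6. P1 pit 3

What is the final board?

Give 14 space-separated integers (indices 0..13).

Answer: 4 0 0 0 1 2 4 8 5 7 2 7 4 1

Derivation:
Move 1: P1 pit1 -> P1=[3,0,4,4,6,6](0) P2=[5,2,5,4,4,2](0)
Move 2: P2 pit3 -> P1=[4,0,4,4,6,6](0) P2=[5,2,5,0,5,3](1)
Move 3: P1 pit2 -> P1=[4,0,0,5,7,7](1) P2=[5,2,5,0,5,3](1)
Move 4: P1 pit5 -> P1=[4,0,0,5,7,0](2) P2=[6,3,6,1,6,4](1)
Move 5: P1 pit4 -> P1=[4,0,0,5,0,1](3) P2=[7,4,7,2,7,4](1)
Move 6: P1 pit3 -> P1=[4,0,0,0,1,2](4) P2=[8,5,7,2,7,4](1)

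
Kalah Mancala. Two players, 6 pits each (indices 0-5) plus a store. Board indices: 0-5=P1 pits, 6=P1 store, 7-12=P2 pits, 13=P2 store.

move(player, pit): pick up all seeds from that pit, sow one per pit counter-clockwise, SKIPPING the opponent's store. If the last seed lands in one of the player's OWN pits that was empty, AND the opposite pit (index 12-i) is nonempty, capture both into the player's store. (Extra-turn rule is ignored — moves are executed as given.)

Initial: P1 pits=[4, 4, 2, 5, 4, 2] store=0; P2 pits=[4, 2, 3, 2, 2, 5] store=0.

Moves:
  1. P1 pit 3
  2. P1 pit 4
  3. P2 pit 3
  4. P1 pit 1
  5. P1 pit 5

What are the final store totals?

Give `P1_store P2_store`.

Answer: 3 0

Derivation:
Move 1: P1 pit3 -> P1=[4,4,2,0,5,3](1) P2=[5,3,3,2,2,5](0)
Move 2: P1 pit4 -> P1=[4,4,2,0,0,4](2) P2=[6,4,4,2,2,5](0)
Move 3: P2 pit3 -> P1=[4,4,2,0,0,4](2) P2=[6,4,4,0,3,6](0)
Move 4: P1 pit1 -> P1=[4,0,3,1,1,5](2) P2=[6,4,4,0,3,6](0)
Move 5: P1 pit5 -> P1=[4,0,3,1,1,0](3) P2=[7,5,5,1,3,6](0)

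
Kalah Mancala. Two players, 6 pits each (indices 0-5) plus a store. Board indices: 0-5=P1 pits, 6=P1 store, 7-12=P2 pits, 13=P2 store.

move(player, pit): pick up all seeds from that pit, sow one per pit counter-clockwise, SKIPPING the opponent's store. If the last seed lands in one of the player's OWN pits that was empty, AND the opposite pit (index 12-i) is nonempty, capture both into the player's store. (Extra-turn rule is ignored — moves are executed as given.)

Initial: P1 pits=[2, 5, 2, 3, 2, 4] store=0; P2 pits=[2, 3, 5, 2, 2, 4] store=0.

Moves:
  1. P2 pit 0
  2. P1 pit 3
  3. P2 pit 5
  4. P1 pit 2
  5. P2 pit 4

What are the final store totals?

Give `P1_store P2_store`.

Answer: 1 2

Derivation:
Move 1: P2 pit0 -> P1=[2,5,2,3,2,4](0) P2=[0,4,6,2,2,4](0)
Move 2: P1 pit3 -> P1=[2,5,2,0,3,5](1) P2=[0,4,6,2,2,4](0)
Move 3: P2 pit5 -> P1=[3,6,3,0,3,5](1) P2=[0,4,6,2,2,0](1)
Move 4: P1 pit2 -> P1=[3,6,0,1,4,6](1) P2=[0,4,6,2,2,0](1)
Move 5: P2 pit4 -> P1=[3,6,0,1,4,6](1) P2=[0,4,6,2,0,1](2)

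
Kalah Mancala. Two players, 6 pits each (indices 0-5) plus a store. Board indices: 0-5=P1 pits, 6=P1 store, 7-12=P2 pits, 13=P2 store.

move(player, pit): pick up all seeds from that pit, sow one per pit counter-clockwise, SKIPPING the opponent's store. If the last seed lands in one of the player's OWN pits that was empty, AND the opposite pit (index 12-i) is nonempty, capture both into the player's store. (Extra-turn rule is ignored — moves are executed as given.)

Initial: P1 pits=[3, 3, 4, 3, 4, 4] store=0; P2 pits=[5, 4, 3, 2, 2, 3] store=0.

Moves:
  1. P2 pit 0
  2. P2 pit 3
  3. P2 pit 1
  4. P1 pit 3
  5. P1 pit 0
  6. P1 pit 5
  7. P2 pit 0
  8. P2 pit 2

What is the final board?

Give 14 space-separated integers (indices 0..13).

Move 1: P2 pit0 -> P1=[3,3,4,3,4,4](0) P2=[0,5,4,3,3,4](0)
Move 2: P2 pit3 -> P1=[3,3,4,3,4,4](0) P2=[0,5,4,0,4,5](1)
Move 3: P2 pit1 -> P1=[3,3,4,3,4,4](0) P2=[0,0,5,1,5,6](2)
Move 4: P1 pit3 -> P1=[3,3,4,0,5,5](1) P2=[0,0,5,1,5,6](2)
Move 5: P1 pit0 -> P1=[0,4,5,0,5,5](7) P2=[0,0,0,1,5,6](2)
Move 6: P1 pit5 -> P1=[0,4,5,0,5,0](8) P2=[1,1,1,2,5,6](2)
Move 7: P2 pit0 -> P1=[0,4,5,0,5,0](8) P2=[0,2,1,2,5,6](2)
Move 8: P2 pit2 -> P1=[0,4,5,0,5,0](8) P2=[0,2,0,3,5,6](2)

Answer: 0 4 5 0 5 0 8 0 2 0 3 5 6 2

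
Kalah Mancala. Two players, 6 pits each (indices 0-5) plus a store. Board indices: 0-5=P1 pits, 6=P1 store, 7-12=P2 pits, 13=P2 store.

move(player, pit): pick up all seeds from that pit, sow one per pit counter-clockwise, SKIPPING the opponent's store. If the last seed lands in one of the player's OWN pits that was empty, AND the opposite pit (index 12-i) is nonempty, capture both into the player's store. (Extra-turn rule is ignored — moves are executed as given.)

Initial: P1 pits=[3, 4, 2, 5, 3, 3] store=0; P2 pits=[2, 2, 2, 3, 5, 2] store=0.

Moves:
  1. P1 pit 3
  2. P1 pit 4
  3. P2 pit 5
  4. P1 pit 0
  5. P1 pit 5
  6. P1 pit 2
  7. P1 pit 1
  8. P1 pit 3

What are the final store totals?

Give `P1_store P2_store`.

Move 1: P1 pit3 -> P1=[3,4,2,0,4,4](1) P2=[3,3,2,3,5,2](0)
Move 2: P1 pit4 -> P1=[3,4,2,0,0,5](2) P2=[4,4,2,3,5,2](0)
Move 3: P2 pit5 -> P1=[4,4,2,0,0,5](2) P2=[4,4,2,3,5,0](1)
Move 4: P1 pit0 -> P1=[0,5,3,1,0,5](7) P2=[4,0,2,3,5,0](1)
Move 5: P1 pit5 -> P1=[0,5,3,1,0,0](8) P2=[5,1,3,4,5,0](1)
Move 6: P1 pit2 -> P1=[0,5,0,2,1,0](14) P2=[0,1,3,4,5,0](1)
Move 7: P1 pit1 -> P1=[0,0,1,3,2,1](15) P2=[0,1,3,4,5,0](1)
Move 8: P1 pit3 -> P1=[0,0,1,0,3,2](16) P2=[0,1,3,4,5,0](1)

Answer: 16 1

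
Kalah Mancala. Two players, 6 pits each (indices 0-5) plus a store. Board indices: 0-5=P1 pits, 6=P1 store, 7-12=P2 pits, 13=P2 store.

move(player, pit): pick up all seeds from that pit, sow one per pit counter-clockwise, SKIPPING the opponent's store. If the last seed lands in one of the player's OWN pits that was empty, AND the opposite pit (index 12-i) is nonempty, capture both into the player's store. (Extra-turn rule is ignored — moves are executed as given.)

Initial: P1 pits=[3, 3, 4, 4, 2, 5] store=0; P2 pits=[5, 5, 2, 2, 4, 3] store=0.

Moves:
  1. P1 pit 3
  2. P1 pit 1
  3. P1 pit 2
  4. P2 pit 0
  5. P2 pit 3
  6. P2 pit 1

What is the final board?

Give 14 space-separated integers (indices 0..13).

Answer: 5 0 0 2 5 7 2 0 0 4 1 7 6 3

Derivation:
Move 1: P1 pit3 -> P1=[3,3,4,0,3,6](1) P2=[6,5,2,2,4,3](0)
Move 2: P1 pit1 -> P1=[3,0,5,1,4,6](1) P2=[6,5,2,2,4,3](0)
Move 3: P1 pit2 -> P1=[3,0,0,2,5,7](2) P2=[7,5,2,2,4,3](0)
Move 4: P2 pit0 -> P1=[4,0,0,2,5,7](2) P2=[0,6,3,3,5,4](1)
Move 5: P2 pit3 -> P1=[4,0,0,2,5,7](2) P2=[0,6,3,0,6,5](2)
Move 6: P2 pit1 -> P1=[5,0,0,2,5,7](2) P2=[0,0,4,1,7,6](3)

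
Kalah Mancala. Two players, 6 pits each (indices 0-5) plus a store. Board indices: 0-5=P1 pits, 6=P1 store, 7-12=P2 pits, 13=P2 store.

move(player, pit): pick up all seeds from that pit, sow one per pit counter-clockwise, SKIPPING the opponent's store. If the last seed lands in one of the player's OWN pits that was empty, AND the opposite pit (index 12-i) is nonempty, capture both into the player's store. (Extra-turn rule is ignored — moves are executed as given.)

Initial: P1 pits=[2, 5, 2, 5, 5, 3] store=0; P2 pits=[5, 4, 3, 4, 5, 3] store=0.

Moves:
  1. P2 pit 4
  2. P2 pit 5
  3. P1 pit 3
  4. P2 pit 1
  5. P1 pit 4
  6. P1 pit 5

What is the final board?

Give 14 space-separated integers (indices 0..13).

Move 1: P2 pit4 -> P1=[3,6,3,5,5,3](0) P2=[5,4,3,4,0,4](1)
Move 2: P2 pit5 -> P1=[4,7,4,5,5,3](0) P2=[5,4,3,4,0,0](2)
Move 3: P1 pit3 -> P1=[4,7,4,0,6,4](1) P2=[6,5,3,4,0,0](2)
Move 4: P2 pit1 -> P1=[4,7,4,0,6,4](1) P2=[6,0,4,5,1,1](3)
Move 5: P1 pit4 -> P1=[4,7,4,0,0,5](2) P2=[7,1,5,6,1,1](3)
Move 6: P1 pit5 -> P1=[4,7,4,0,0,0](3) P2=[8,2,6,7,1,1](3)

Answer: 4 7 4 0 0 0 3 8 2 6 7 1 1 3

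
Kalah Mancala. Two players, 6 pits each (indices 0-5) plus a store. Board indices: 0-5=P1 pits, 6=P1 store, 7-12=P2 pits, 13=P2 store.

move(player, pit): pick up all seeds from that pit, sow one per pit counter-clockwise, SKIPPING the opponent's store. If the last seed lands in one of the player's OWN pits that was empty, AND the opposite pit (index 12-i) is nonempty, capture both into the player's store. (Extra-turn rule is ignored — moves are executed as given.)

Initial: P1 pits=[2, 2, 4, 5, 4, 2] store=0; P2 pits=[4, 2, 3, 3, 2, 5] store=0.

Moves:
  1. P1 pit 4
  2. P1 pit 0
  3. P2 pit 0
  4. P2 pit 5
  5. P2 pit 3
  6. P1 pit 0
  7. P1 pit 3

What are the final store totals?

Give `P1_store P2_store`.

Answer: 2 2

Derivation:
Move 1: P1 pit4 -> P1=[2,2,4,5,0,3](1) P2=[5,3,3,3,2,5](0)
Move 2: P1 pit0 -> P1=[0,3,5,5,0,3](1) P2=[5,3,3,3,2,5](0)
Move 3: P2 pit0 -> P1=[0,3,5,5,0,3](1) P2=[0,4,4,4,3,6](0)
Move 4: P2 pit5 -> P1=[1,4,6,6,1,3](1) P2=[0,4,4,4,3,0](1)
Move 5: P2 pit3 -> P1=[2,4,6,6,1,3](1) P2=[0,4,4,0,4,1](2)
Move 6: P1 pit0 -> P1=[0,5,7,6,1,3](1) P2=[0,4,4,0,4,1](2)
Move 7: P1 pit3 -> P1=[0,5,7,0,2,4](2) P2=[1,5,5,0,4,1](2)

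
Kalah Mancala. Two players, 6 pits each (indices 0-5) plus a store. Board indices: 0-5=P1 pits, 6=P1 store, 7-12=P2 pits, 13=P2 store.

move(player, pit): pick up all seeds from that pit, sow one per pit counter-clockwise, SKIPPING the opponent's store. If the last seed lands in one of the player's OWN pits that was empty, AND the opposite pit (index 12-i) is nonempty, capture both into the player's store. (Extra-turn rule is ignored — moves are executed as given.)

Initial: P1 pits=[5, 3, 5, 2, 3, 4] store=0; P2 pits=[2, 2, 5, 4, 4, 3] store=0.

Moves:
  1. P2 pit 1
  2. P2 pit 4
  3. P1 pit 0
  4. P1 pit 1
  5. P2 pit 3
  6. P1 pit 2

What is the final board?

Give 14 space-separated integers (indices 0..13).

Move 1: P2 pit1 -> P1=[5,3,5,2,3,4](0) P2=[2,0,6,5,4,3](0)
Move 2: P2 pit4 -> P1=[6,4,5,2,3,4](0) P2=[2,0,6,5,0,4](1)
Move 3: P1 pit0 -> P1=[0,5,6,3,4,5](1) P2=[2,0,6,5,0,4](1)
Move 4: P1 pit1 -> P1=[0,0,7,4,5,6](2) P2=[2,0,6,5,0,4](1)
Move 5: P2 pit3 -> P1=[1,1,7,4,5,6](2) P2=[2,0,6,0,1,5](2)
Move 6: P1 pit2 -> P1=[1,1,0,5,6,7](3) P2=[3,1,7,0,1,5](2)

Answer: 1 1 0 5 6 7 3 3 1 7 0 1 5 2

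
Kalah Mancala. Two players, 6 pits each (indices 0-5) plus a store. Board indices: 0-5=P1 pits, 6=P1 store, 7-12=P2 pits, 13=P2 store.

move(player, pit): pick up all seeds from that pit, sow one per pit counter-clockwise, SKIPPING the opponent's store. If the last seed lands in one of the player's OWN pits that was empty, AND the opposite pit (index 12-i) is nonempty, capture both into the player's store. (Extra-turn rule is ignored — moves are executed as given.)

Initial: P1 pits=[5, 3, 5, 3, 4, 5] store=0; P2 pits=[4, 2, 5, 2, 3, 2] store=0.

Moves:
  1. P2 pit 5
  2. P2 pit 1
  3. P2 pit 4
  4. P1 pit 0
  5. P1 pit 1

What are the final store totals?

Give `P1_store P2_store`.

Move 1: P2 pit5 -> P1=[6,3,5,3,4,5](0) P2=[4,2,5,2,3,0](1)
Move 2: P2 pit1 -> P1=[6,3,5,3,4,5](0) P2=[4,0,6,3,3,0](1)
Move 3: P2 pit4 -> P1=[7,3,5,3,4,5](0) P2=[4,0,6,3,0,1](2)
Move 4: P1 pit0 -> P1=[0,4,6,4,5,6](1) P2=[5,0,6,3,0,1](2)
Move 5: P1 pit1 -> P1=[0,0,7,5,6,7](1) P2=[5,0,6,3,0,1](2)

Answer: 1 2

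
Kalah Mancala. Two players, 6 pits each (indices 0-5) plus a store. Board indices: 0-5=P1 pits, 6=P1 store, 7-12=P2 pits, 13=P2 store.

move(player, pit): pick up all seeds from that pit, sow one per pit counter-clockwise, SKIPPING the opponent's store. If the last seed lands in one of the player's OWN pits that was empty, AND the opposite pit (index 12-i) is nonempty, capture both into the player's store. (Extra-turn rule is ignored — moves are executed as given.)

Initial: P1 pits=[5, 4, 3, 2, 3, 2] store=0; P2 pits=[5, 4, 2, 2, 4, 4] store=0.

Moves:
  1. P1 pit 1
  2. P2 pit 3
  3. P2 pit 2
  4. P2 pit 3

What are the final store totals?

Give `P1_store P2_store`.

Move 1: P1 pit1 -> P1=[5,0,4,3,4,3](0) P2=[5,4,2,2,4,4](0)
Move 2: P2 pit3 -> P1=[5,0,4,3,4,3](0) P2=[5,4,2,0,5,5](0)
Move 3: P2 pit2 -> P1=[5,0,4,3,4,3](0) P2=[5,4,0,1,6,5](0)
Move 4: P2 pit3 -> P1=[5,0,4,3,4,3](0) P2=[5,4,0,0,7,5](0)

Answer: 0 0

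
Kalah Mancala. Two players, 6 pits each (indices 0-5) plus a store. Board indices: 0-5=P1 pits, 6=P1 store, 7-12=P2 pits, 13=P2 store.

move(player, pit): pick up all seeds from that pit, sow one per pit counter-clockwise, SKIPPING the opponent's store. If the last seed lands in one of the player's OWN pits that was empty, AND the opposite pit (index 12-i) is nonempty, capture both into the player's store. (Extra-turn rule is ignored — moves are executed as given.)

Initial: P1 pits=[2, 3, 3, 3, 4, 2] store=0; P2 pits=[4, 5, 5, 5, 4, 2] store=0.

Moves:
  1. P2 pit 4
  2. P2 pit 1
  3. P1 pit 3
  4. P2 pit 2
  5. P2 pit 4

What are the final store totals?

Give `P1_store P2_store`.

Answer: 1 4

Derivation:
Move 1: P2 pit4 -> P1=[3,4,3,3,4,2](0) P2=[4,5,5,5,0,3](1)
Move 2: P2 pit1 -> P1=[3,4,3,3,4,2](0) P2=[4,0,6,6,1,4](2)
Move 3: P1 pit3 -> P1=[3,4,3,0,5,3](1) P2=[4,0,6,6,1,4](2)
Move 4: P2 pit2 -> P1=[4,5,3,0,5,3](1) P2=[4,0,0,7,2,5](3)
Move 5: P2 pit4 -> P1=[4,5,3,0,5,3](1) P2=[4,0,0,7,0,6](4)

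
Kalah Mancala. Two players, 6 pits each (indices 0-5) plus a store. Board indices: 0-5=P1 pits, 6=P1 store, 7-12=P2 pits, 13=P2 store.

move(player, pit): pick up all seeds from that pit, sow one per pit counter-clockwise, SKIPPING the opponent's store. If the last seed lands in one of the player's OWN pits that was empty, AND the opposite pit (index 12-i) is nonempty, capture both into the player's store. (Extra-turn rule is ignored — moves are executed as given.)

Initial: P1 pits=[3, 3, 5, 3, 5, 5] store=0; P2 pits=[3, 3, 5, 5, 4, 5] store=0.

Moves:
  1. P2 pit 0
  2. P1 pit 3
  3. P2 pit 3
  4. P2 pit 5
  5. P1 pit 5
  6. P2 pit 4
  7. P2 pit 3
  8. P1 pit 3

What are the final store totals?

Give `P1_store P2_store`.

Answer: 4 10

Derivation:
Move 1: P2 pit0 -> P1=[3,3,5,3,5,5](0) P2=[0,4,6,6,4,5](0)
Move 2: P1 pit3 -> P1=[3,3,5,0,6,6](1) P2=[0,4,6,6,4,5](0)
Move 3: P2 pit3 -> P1=[4,4,6,0,6,6](1) P2=[0,4,6,0,5,6](1)
Move 4: P2 pit5 -> P1=[5,5,7,1,7,6](1) P2=[0,4,6,0,5,0](2)
Move 5: P1 pit5 -> P1=[5,5,7,1,7,0](2) P2=[1,5,7,1,6,0](2)
Move 6: P2 pit4 -> P1=[6,6,8,2,7,0](2) P2=[1,5,7,1,0,1](3)
Move 7: P2 pit3 -> P1=[6,0,8,2,7,0](2) P2=[1,5,7,0,0,1](10)
Move 8: P1 pit3 -> P1=[6,0,8,0,8,0](4) P2=[0,5,7,0,0,1](10)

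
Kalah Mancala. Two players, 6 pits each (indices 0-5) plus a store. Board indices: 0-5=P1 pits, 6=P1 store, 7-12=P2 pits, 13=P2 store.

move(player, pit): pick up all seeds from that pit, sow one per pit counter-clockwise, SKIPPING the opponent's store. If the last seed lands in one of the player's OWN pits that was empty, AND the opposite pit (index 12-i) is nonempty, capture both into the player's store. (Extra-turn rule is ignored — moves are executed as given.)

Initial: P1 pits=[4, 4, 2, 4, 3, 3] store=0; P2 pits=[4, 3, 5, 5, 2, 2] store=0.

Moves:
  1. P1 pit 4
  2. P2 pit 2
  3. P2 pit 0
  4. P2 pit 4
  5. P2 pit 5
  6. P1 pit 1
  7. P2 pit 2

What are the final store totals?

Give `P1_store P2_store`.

Answer: 2 3

Derivation:
Move 1: P1 pit4 -> P1=[4,4,2,4,0,4](1) P2=[5,3,5,5,2,2](0)
Move 2: P2 pit2 -> P1=[5,4,2,4,0,4](1) P2=[5,3,0,6,3,3](1)
Move 3: P2 pit0 -> P1=[5,4,2,4,0,4](1) P2=[0,4,1,7,4,4](1)
Move 4: P2 pit4 -> P1=[6,5,2,4,0,4](1) P2=[0,4,1,7,0,5](2)
Move 5: P2 pit5 -> P1=[7,6,3,5,0,4](1) P2=[0,4,1,7,0,0](3)
Move 6: P1 pit1 -> P1=[7,0,4,6,1,5](2) P2=[1,4,1,7,0,0](3)
Move 7: P2 pit2 -> P1=[7,0,4,6,1,5](2) P2=[1,4,0,8,0,0](3)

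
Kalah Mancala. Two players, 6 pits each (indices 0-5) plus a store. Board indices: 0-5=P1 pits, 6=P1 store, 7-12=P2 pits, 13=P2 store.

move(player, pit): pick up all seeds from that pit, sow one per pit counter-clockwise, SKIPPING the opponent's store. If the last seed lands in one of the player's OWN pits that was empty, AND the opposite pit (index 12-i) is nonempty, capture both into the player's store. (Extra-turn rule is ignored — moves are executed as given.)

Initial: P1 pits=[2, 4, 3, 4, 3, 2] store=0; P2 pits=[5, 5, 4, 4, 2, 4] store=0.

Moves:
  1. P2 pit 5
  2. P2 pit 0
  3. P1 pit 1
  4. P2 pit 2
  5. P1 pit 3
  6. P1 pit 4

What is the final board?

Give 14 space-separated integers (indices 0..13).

Answer: 1 0 5 0 0 5 3 2 8 1 6 4 1 6

Derivation:
Move 1: P2 pit5 -> P1=[3,5,4,4,3,2](0) P2=[5,5,4,4,2,0](1)
Move 2: P2 pit0 -> P1=[0,5,4,4,3,2](0) P2=[0,6,5,5,3,0](5)
Move 3: P1 pit1 -> P1=[0,0,5,5,4,3](1) P2=[0,6,5,5,3,0](5)
Move 4: P2 pit2 -> P1=[1,0,5,5,4,3](1) P2=[0,6,0,6,4,1](6)
Move 5: P1 pit3 -> P1=[1,0,5,0,5,4](2) P2=[1,7,0,6,4,1](6)
Move 6: P1 pit4 -> P1=[1,0,5,0,0,5](3) P2=[2,8,1,6,4,1](6)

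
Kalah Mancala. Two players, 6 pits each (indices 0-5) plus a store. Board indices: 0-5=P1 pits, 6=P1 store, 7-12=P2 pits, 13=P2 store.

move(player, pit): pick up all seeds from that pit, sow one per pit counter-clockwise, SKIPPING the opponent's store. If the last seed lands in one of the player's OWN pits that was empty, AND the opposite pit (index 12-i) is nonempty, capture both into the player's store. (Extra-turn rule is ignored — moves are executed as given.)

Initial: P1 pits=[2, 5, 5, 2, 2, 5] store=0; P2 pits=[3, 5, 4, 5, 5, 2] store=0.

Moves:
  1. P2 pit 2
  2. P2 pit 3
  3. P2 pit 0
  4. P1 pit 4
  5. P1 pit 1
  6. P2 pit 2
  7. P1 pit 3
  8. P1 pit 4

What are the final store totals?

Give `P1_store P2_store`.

Answer: 4 11

Derivation:
Move 1: P2 pit2 -> P1=[2,5,5,2,2,5](0) P2=[3,5,0,6,6,3](1)
Move 2: P2 pit3 -> P1=[3,6,6,2,2,5](0) P2=[3,5,0,0,7,4](2)
Move 3: P2 pit0 -> P1=[3,6,0,2,2,5](0) P2=[0,6,1,0,7,4](9)
Move 4: P1 pit4 -> P1=[3,6,0,2,0,6](1) P2=[0,6,1,0,7,4](9)
Move 5: P1 pit1 -> P1=[3,0,1,3,1,7](2) P2=[1,6,1,0,7,4](9)
Move 6: P2 pit2 -> P1=[3,0,0,3,1,7](2) P2=[1,6,0,0,7,4](11)
Move 7: P1 pit3 -> P1=[3,0,0,0,2,8](3) P2=[1,6,0,0,7,4](11)
Move 8: P1 pit4 -> P1=[3,0,0,0,0,9](4) P2=[1,6,0,0,7,4](11)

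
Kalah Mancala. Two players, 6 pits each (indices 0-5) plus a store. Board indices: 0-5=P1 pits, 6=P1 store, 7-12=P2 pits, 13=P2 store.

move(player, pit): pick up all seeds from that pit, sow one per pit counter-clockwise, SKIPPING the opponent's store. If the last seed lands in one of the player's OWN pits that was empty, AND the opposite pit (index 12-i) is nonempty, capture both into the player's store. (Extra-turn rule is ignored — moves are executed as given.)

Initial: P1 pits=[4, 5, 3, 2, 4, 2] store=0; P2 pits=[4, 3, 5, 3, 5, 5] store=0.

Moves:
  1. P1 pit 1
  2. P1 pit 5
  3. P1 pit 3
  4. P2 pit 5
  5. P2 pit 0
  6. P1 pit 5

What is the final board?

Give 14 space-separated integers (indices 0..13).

Move 1: P1 pit1 -> P1=[4,0,4,3,5,3](1) P2=[4,3,5,3,5,5](0)
Move 2: P1 pit5 -> P1=[4,0,4,3,5,0](2) P2=[5,4,5,3,5,5](0)
Move 3: P1 pit3 -> P1=[4,0,4,0,6,1](3) P2=[5,4,5,3,5,5](0)
Move 4: P2 pit5 -> P1=[5,1,5,1,6,1](3) P2=[5,4,5,3,5,0](1)
Move 5: P2 pit0 -> P1=[0,1,5,1,6,1](3) P2=[0,5,6,4,6,0](7)
Move 6: P1 pit5 -> P1=[0,1,5,1,6,0](4) P2=[0,5,6,4,6,0](7)

Answer: 0 1 5 1 6 0 4 0 5 6 4 6 0 7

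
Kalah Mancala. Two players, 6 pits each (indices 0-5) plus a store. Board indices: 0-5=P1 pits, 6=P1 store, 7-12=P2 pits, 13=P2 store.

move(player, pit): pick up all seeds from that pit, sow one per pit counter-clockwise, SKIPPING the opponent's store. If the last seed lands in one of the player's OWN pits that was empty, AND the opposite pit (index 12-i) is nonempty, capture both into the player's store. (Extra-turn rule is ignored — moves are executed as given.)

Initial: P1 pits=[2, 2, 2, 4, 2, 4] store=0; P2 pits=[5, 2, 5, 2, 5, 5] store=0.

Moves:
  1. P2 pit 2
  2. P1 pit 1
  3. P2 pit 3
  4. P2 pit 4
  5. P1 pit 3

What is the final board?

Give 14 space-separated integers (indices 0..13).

Answer: 4 1 4 0 4 5 1 6 3 1 0 0 8 3

Derivation:
Move 1: P2 pit2 -> P1=[3,2,2,4,2,4](0) P2=[5,2,0,3,6,6](1)
Move 2: P1 pit1 -> P1=[3,0,3,5,2,4](0) P2=[5,2,0,3,6,6](1)
Move 3: P2 pit3 -> P1=[3,0,3,5,2,4](0) P2=[5,2,0,0,7,7](2)
Move 4: P2 pit4 -> P1=[4,1,4,6,3,4](0) P2=[5,2,0,0,0,8](3)
Move 5: P1 pit3 -> P1=[4,1,4,0,4,5](1) P2=[6,3,1,0,0,8](3)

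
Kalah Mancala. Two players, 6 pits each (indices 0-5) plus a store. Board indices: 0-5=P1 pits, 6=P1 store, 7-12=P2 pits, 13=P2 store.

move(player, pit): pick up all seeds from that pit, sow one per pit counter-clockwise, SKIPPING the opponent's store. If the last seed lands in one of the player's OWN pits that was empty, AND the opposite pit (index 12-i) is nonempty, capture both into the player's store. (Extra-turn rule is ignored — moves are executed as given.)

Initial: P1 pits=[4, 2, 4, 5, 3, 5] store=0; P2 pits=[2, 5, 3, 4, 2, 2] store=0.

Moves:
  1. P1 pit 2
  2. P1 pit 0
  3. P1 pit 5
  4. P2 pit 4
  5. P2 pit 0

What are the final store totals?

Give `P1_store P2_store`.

Move 1: P1 pit2 -> P1=[4,2,0,6,4,6](1) P2=[2,5,3,4,2,2](0)
Move 2: P1 pit0 -> P1=[0,3,1,7,5,6](1) P2=[2,5,3,4,2,2](0)
Move 3: P1 pit5 -> P1=[0,3,1,7,5,0](2) P2=[3,6,4,5,3,2](0)
Move 4: P2 pit4 -> P1=[1,3,1,7,5,0](2) P2=[3,6,4,5,0,3](1)
Move 5: P2 pit0 -> P1=[1,3,1,7,5,0](2) P2=[0,7,5,6,0,3](1)

Answer: 2 1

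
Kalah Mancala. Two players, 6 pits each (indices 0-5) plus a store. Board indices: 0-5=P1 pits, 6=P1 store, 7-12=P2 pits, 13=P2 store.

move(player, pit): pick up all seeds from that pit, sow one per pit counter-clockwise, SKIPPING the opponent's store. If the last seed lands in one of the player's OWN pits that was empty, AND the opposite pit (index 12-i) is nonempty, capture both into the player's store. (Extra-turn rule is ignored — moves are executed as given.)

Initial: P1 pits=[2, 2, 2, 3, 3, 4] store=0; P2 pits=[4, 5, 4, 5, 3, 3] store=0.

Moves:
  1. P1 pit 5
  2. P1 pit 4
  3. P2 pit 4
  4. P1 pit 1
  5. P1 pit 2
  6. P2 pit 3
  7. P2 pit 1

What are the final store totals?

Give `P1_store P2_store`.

Answer: 2 3

Derivation:
Move 1: P1 pit5 -> P1=[2,2,2,3,3,0](1) P2=[5,6,5,5,3,3](0)
Move 2: P1 pit4 -> P1=[2,2,2,3,0,1](2) P2=[6,6,5,5,3,3](0)
Move 3: P2 pit4 -> P1=[3,2,2,3,0,1](2) P2=[6,6,5,5,0,4](1)
Move 4: P1 pit1 -> P1=[3,0,3,4,0,1](2) P2=[6,6,5,5,0,4](1)
Move 5: P1 pit2 -> P1=[3,0,0,5,1,2](2) P2=[6,6,5,5,0,4](1)
Move 6: P2 pit3 -> P1=[4,1,0,5,1,2](2) P2=[6,6,5,0,1,5](2)
Move 7: P2 pit1 -> P1=[5,1,0,5,1,2](2) P2=[6,0,6,1,2,6](3)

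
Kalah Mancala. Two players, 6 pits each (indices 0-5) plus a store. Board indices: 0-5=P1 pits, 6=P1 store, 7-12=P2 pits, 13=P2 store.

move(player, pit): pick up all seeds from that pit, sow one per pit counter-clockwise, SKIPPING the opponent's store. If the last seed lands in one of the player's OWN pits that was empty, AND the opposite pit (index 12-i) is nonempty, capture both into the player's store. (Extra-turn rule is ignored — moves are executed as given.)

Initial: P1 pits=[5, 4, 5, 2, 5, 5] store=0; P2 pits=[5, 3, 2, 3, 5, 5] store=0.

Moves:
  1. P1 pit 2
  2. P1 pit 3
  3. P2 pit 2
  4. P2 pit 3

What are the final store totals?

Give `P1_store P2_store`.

Move 1: P1 pit2 -> P1=[5,4,0,3,6,6](1) P2=[6,3,2,3,5,5](0)
Move 2: P1 pit3 -> P1=[5,4,0,0,7,7](2) P2=[6,3,2,3,5,5](0)
Move 3: P2 pit2 -> P1=[5,4,0,0,7,7](2) P2=[6,3,0,4,6,5](0)
Move 4: P2 pit3 -> P1=[6,4,0,0,7,7](2) P2=[6,3,0,0,7,6](1)

Answer: 2 1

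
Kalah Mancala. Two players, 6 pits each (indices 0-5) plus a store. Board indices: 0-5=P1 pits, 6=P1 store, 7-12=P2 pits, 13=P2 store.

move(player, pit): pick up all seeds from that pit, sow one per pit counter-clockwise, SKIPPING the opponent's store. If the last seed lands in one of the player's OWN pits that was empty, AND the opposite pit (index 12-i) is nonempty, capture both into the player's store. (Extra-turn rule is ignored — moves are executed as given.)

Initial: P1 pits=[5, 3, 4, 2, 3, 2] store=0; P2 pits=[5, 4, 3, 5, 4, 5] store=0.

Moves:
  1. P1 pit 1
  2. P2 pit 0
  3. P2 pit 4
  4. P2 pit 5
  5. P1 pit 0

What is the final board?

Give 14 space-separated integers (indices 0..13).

Move 1: P1 pit1 -> P1=[5,0,5,3,4,2](0) P2=[5,4,3,5,4,5](0)
Move 2: P2 pit0 -> P1=[5,0,5,3,4,2](0) P2=[0,5,4,6,5,6](0)
Move 3: P2 pit4 -> P1=[6,1,6,3,4,2](0) P2=[0,5,4,6,0,7](1)
Move 4: P2 pit5 -> P1=[7,2,7,4,5,3](0) P2=[0,5,4,6,0,0](2)
Move 5: P1 pit0 -> P1=[0,3,8,5,6,4](1) P2=[1,5,4,6,0,0](2)

Answer: 0 3 8 5 6 4 1 1 5 4 6 0 0 2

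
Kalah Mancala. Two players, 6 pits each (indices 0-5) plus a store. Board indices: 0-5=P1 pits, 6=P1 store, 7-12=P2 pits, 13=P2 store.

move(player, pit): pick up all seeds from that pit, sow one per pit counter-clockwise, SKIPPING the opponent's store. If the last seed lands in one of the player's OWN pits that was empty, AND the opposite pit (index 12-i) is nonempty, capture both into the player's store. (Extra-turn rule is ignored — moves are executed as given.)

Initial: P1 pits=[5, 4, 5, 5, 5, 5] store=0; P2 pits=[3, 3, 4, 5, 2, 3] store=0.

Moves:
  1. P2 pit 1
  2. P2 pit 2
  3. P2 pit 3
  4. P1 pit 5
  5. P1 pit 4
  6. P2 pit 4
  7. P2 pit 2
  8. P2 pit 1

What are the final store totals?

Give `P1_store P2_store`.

Answer: 2 10

Derivation:
Move 1: P2 pit1 -> P1=[5,4,5,5,5,5](0) P2=[3,0,5,6,3,3](0)
Move 2: P2 pit2 -> P1=[6,4,5,5,5,5](0) P2=[3,0,0,7,4,4](1)
Move 3: P2 pit3 -> P1=[7,5,6,6,5,5](0) P2=[3,0,0,0,5,5](2)
Move 4: P1 pit5 -> P1=[7,5,6,6,5,0](1) P2=[4,1,1,1,5,5](2)
Move 5: P1 pit4 -> P1=[7,5,6,6,0,1](2) P2=[5,2,2,1,5,5](2)
Move 6: P2 pit4 -> P1=[8,6,7,6,0,1](2) P2=[5,2,2,1,0,6](3)
Move 7: P2 pit2 -> P1=[8,0,7,6,0,1](2) P2=[5,2,0,2,0,6](10)
Move 8: P2 pit1 -> P1=[8,0,7,6,0,1](2) P2=[5,0,1,3,0,6](10)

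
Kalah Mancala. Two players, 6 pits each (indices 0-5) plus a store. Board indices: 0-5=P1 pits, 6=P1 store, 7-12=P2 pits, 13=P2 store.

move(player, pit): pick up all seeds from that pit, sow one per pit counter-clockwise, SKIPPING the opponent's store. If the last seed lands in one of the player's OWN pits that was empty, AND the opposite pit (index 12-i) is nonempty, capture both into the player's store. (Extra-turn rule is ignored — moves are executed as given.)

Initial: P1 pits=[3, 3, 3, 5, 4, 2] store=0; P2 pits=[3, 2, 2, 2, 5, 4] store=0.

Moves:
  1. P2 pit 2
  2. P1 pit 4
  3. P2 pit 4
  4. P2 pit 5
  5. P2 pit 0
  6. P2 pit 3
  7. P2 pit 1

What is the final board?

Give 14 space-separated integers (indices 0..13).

Move 1: P2 pit2 -> P1=[3,3,3,5,4,2](0) P2=[3,2,0,3,6,4](0)
Move 2: P1 pit4 -> P1=[3,3,3,5,0,3](1) P2=[4,3,0,3,6,4](0)
Move 3: P2 pit4 -> P1=[4,4,4,6,0,3](1) P2=[4,3,0,3,0,5](1)
Move 4: P2 pit5 -> P1=[5,5,5,7,0,3](1) P2=[4,3,0,3,0,0](2)
Move 5: P2 pit0 -> P1=[5,0,5,7,0,3](1) P2=[0,4,1,4,0,0](8)
Move 6: P2 pit3 -> P1=[6,0,5,7,0,3](1) P2=[0,4,1,0,1,1](9)
Move 7: P2 pit1 -> P1=[6,0,5,7,0,3](1) P2=[0,0,2,1,2,2](9)

Answer: 6 0 5 7 0 3 1 0 0 2 1 2 2 9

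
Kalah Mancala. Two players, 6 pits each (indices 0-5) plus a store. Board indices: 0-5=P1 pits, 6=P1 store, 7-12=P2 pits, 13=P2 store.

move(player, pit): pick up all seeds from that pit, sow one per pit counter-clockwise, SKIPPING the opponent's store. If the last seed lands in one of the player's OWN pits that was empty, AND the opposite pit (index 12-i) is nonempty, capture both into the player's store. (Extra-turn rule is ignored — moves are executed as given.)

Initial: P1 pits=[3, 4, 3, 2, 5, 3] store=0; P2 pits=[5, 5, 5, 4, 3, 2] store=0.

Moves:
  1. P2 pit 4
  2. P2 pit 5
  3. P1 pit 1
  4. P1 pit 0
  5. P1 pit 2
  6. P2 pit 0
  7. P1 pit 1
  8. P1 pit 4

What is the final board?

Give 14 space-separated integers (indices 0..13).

Answer: 0 0 0 5 0 7 9 1 7 7 1 2 2 3

Derivation:
Move 1: P2 pit4 -> P1=[4,4,3,2,5,3](0) P2=[5,5,5,4,0,3](1)
Move 2: P2 pit5 -> P1=[5,5,3,2,5,3](0) P2=[5,5,5,4,0,0](2)
Move 3: P1 pit1 -> P1=[5,0,4,3,6,4](1) P2=[5,5,5,4,0,0](2)
Move 4: P1 pit0 -> P1=[0,1,5,4,7,5](1) P2=[5,5,5,4,0,0](2)
Move 5: P1 pit2 -> P1=[0,1,0,5,8,6](2) P2=[6,5,5,4,0,0](2)
Move 6: P2 pit0 -> P1=[0,1,0,5,8,6](2) P2=[0,6,6,5,1,1](3)
Move 7: P1 pit1 -> P1=[0,0,0,5,8,6](8) P2=[0,6,6,0,1,1](3)
Move 8: P1 pit4 -> P1=[0,0,0,5,0,7](9) P2=[1,7,7,1,2,2](3)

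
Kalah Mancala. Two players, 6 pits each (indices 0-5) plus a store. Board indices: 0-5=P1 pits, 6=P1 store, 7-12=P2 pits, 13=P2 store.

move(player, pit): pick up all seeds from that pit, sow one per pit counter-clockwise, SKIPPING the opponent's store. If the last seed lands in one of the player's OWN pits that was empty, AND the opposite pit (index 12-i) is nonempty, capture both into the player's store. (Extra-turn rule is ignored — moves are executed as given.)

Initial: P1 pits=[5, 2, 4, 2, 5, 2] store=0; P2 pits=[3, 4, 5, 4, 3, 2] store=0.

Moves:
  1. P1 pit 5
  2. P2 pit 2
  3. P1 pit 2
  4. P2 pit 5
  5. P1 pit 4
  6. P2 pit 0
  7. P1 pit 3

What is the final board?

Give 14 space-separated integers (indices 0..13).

Move 1: P1 pit5 -> P1=[5,2,4,2,5,0](1) P2=[4,4,5,4,3,2](0)
Move 2: P2 pit2 -> P1=[6,2,4,2,5,0](1) P2=[4,4,0,5,4,3](1)
Move 3: P1 pit2 -> P1=[6,2,0,3,6,1](2) P2=[4,4,0,5,4,3](1)
Move 4: P2 pit5 -> P1=[7,3,0,3,6,1](2) P2=[4,4,0,5,4,0](2)
Move 5: P1 pit4 -> P1=[7,3,0,3,0,2](3) P2=[5,5,1,6,4,0](2)
Move 6: P2 pit0 -> P1=[0,3,0,3,0,2](3) P2=[0,6,2,7,5,0](10)
Move 7: P1 pit3 -> P1=[0,3,0,0,1,3](4) P2=[0,6,2,7,5,0](10)

Answer: 0 3 0 0 1 3 4 0 6 2 7 5 0 10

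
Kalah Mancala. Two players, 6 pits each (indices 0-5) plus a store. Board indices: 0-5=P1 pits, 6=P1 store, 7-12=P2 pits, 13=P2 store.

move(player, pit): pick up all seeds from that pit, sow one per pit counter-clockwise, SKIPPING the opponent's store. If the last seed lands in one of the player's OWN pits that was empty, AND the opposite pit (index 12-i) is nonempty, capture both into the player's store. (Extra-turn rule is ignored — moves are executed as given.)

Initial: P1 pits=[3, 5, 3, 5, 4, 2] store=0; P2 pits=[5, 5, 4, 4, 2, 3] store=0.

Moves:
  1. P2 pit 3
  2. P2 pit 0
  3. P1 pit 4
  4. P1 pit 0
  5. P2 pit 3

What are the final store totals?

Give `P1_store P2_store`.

Move 1: P2 pit3 -> P1=[4,5,3,5,4,2](0) P2=[5,5,4,0,3,4](1)
Move 2: P2 pit0 -> P1=[4,5,3,5,4,2](0) P2=[0,6,5,1,4,5](1)
Move 3: P1 pit4 -> P1=[4,5,3,5,0,3](1) P2=[1,7,5,1,4,5](1)
Move 4: P1 pit0 -> P1=[0,6,4,6,0,3](9) P2=[1,0,5,1,4,5](1)
Move 5: P2 pit3 -> P1=[0,6,4,6,0,3](9) P2=[1,0,5,0,5,5](1)

Answer: 9 1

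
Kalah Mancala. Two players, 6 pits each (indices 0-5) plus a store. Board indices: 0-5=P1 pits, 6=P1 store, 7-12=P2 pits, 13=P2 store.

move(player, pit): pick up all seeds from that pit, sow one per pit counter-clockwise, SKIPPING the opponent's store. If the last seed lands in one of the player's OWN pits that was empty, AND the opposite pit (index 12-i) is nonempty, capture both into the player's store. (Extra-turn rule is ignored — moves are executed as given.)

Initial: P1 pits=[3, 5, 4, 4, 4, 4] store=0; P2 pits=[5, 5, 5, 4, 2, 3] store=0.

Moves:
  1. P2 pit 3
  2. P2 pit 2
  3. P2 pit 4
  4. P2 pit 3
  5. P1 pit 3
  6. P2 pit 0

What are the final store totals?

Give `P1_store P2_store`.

Answer: 1 11

Derivation:
Move 1: P2 pit3 -> P1=[4,5,4,4,4,4](0) P2=[5,5,5,0,3,4](1)
Move 2: P2 pit2 -> P1=[5,5,4,4,4,4](0) P2=[5,5,0,1,4,5](2)
Move 3: P2 pit4 -> P1=[6,6,4,4,4,4](0) P2=[5,5,0,1,0,6](3)
Move 4: P2 pit3 -> P1=[6,0,4,4,4,4](0) P2=[5,5,0,0,0,6](10)
Move 5: P1 pit3 -> P1=[6,0,4,0,5,5](1) P2=[6,5,0,0,0,6](10)
Move 6: P2 pit0 -> P1=[6,0,4,0,5,5](1) P2=[0,6,1,1,1,7](11)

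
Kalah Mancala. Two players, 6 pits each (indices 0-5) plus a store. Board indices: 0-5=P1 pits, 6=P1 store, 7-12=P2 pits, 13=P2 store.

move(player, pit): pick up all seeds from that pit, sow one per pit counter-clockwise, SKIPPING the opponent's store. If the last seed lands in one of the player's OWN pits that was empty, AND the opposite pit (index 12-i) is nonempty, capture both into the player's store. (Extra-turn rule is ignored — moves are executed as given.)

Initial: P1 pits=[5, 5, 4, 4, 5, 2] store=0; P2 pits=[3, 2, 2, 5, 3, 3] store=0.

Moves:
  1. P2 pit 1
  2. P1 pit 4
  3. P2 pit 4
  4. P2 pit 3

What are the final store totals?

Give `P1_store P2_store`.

Answer: 1 2

Derivation:
Move 1: P2 pit1 -> P1=[5,5,4,4,5,2](0) P2=[3,0,3,6,3,3](0)
Move 2: P1 pit4 -> P1=[5,5,4,4,0,3](1) P2=[4,1,4,6,3,3](0)
Move 3: P2 pit4 -> P1=[6,5,4,4,0,3](1) P2=[4,1,4,6,0,4](1)
Move 4: P2 pit3 -> P1=[7,6,5,4,0,3](1) P2=[4,1,4,0,1,5](2)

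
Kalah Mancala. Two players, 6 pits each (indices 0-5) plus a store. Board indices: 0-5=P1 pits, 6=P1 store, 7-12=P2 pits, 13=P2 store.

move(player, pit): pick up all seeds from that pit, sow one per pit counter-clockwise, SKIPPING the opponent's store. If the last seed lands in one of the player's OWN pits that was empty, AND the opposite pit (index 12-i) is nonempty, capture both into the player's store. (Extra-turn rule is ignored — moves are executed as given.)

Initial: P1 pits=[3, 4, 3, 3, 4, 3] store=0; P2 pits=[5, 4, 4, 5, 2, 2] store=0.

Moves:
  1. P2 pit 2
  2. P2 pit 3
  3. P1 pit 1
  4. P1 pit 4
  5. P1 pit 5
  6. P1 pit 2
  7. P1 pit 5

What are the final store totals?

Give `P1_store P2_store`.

Answer: 5 2

Derivation:
Move 1: P2 pit2 -> P1=[3,4,3,3,4,3](0) P2=[5,4,0,6,3,3](1)
Move 2: P2 pit3 -> P1=[4,5,4,3,4,3](0) P2=[5,4,0,0,4,4](2)
Move 3: P1 pit1 -> P1=[4,0,5,4,5,4](1) P2=[5,4,0,0,4,4](2)
Move 4: P1 pit4 -> P1=[4,0,5,4,0,5](2) P2=[6,5,1,0,4,4](2)
Move 5: P1 pit5 -> P1=[4,0,5,4,0,0](3) P2=[7,6,2,1,4,4](2)
Move 6: P1 pit2 -> P1=[4,0,0,5,1,1](4) P2=[8,6,2,1,4,4](2)
Move 7: P1 pit5 -> P1=[4,0,0,5,1,0](5) P2=[8,6,2,1,4,4](2)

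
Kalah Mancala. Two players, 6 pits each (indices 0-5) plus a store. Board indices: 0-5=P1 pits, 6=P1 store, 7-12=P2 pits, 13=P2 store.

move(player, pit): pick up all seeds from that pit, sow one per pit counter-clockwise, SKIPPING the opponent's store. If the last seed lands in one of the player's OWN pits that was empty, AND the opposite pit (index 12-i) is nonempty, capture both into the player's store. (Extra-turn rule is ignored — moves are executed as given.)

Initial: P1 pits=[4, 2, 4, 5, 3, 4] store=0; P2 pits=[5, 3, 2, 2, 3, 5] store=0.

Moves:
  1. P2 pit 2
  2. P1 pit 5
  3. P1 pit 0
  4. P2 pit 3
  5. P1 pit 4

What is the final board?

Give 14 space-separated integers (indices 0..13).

Move 1: P2 pit2 -> P1=[4,2,4,5,3,4](0) P2=[5,3,0,3,4,5](0)
Move 2: P1 pit5 -> P1=[4,2,4,5,3,0](1) P2=[6,4,1,3,4,5](0)
Move 3: P1 pit0 -> P1=[0,3,5,6,4,0](1) P2=[6,4,1,3,4,5](0)
Move 4: P2 pit3 -> P1=[0,3,5,6,4,0](1) P2=[6,4,1,0,5,6](1)
Move 5: P1 pit4 -> P1=[0,3,5,6,0,1](2) P2=[7,5,1,0,5,6](1)

Answer: 0 3 5 6 0 1 2 7 5 1 0 5 6 1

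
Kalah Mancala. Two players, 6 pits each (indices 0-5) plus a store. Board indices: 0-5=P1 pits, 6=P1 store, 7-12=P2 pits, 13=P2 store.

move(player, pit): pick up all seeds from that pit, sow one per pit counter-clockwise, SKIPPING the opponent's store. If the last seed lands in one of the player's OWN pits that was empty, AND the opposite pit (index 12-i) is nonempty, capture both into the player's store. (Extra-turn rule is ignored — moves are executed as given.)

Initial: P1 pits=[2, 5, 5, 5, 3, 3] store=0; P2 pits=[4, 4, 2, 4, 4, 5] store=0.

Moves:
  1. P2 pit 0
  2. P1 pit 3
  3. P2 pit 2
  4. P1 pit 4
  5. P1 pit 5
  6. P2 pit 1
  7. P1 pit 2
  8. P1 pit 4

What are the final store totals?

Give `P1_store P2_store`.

Answer: 4 1

Derivation:
Move 1: P2 pit0 -> P1=[2,5,5,5,3,3](0) P2=[0,5,3,5,5,5](0)
Move 2: P1 pit3 -> P1=[2,5,5,0,4,4](1) P2=[1,6,3,5,5,5](0)
Move 3: P2 pit2 -> P1=[2,5,5,0,4,4](1) P2=[1,6,0,6,6,6](0)
Move 4: P1 pit4 -> P1=[2,5,5,0,0,5](2) P2=[2,7,0,6,6,6](0)
Move 5: P1 pit5 -> P1=[2,5,5,0,0,0](3) P2=[3,8,1,7,6,6](0)
Move 6: P2 pit1 -> P1=[3,6,6,0,0,0](3) P2=[3,0,2,8,7,7](1)
Move 7: P1 pit2 -> P1=[3,6,0,1,1,1](4) P2=[4,1,2,8,7,7](1)
Move 8: P1 pit4 -> P1=[3,6,0,1,0,2](4) P2=[4,1,2,8,7,7](1)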